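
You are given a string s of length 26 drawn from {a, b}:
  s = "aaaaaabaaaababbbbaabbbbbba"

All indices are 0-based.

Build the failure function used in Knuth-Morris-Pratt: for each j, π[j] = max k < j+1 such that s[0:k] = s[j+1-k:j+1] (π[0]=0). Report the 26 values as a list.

π[0] = 0
j=1 s[j]='a': π[1]=1 (border 'a')
j=2 s[j]='a': π[2]=2 (border 'aa')
j=3 s[j]='a': π[3]=3 (border 'aaa')
j=4 s[j]='a': π[4]=4 (border 'aaaa')
j=5 s[j]='a': π[5]=5 (border 'aaaaa')
j=6 s[j]='b': k: 5→4→3→2→1→0; π[6]=0 (border '')
j=7 s[j]='a': π[7]=1 (border 'a')
j=8 s[j]='a': π[8]=2 (border 'aa')
j=9 s[j]='a': π[9]=3 (border 'aaa')
j=10 s[j]='a': π[10]=4 (border 'aaaa')
j=11 s[j]='b': k: 4→3→2→1→0; π[11]=0 (border '')
j=12 s[j]='a': π[12]=1 (border 'a')
j=13 s[j]='b': k: 1→0; π[13]=0 (border '')
j=14 s[j]='b': π[14]=0 (border '')
j=15 s[j]='b': π[15]=0 (border '')
j=16 s[j]='b': π[16]=0 (border '')
j=17 s[j]='a': π[17]=1 (border 'a')
j=18 s[j]='a': π[18]=2 (border 'aa')
j=19 s[j]='b': k: 2→1→0; π[19]=0 (border '')
j=20 s[j]='b': π[20]=0 (border '')
j=21 s[j]='b': π[21]=0 (border '')
j=22 s[j]='b': π[22]=0 (border '')
j=23 s[j]='b': π[23]=0 (border '')
j=24 s[j]='b': π[24]=0 (border '')
j=25 s[j]='a': π[25]=1 (border 'a')

[0, 1, 2, 3, 4, 5, 0, 1, 2, 3, 4, 0, 1, 0, 0, 0, 0, 1, 2, 0, 0, 0, 0, 0, 0, 1]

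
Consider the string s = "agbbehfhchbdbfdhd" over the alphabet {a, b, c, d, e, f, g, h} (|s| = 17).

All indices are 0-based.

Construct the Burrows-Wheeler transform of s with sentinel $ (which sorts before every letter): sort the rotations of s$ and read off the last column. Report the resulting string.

rank  rotation            last
    0  $agbbehfhchbdbfdhd  d
    1  agbbehfhchbdbfdhd$  $
    2  bbehfhchbdbfdhd$ag  g
    3  bdbfdhd$agbbehfhch  h
    4  behfhchbdbfdhd$agb  b
    5  bfdhd$agbbehfhchbd  d
    6  chbdbfdhd$agbbehfh  h
    7  d$agbbehfhchbdbfdh  h
    8  dbfdhd$agbbehfhchb  b
    9  dhd$agbbehfhchbdbf  f
   10  ehfhchbdbfdhd$agbb  b
   11  fdhd$agbbehfhchbdb  b
   12  fhchbdbfdhd$agbbeh  h
   13  gbbehfhchbdbfdhd$a  a
   14  hbdbfdhd$agbbehfhc  c
   15  hchbdbfdhd$agbbehf  f
   16  hd$agbbehfhchbdbfd  d
   17  hfhchbdbfdhd$agbbe  e

d$ghbdhhbfbbhacfde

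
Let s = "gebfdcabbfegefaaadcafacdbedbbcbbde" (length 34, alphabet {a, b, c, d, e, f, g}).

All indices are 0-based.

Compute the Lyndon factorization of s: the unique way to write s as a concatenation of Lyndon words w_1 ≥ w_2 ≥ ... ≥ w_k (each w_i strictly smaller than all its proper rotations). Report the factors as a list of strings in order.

["g", "e", "bfdc", "abbfegef", "aaadcafacdbedbbcbbde"]

emit factor 1: 'g' (i=0, period=1)
emit factor 2: 'e' (i=1, period=1)
emit factor 3: 'bfdc' (i=2, period=4)
emit factor 4: 'abbfegef' (i=6, period=8)
emit factor 5: 'aaadcafacdbedbbcbbde' (i=14, period=20)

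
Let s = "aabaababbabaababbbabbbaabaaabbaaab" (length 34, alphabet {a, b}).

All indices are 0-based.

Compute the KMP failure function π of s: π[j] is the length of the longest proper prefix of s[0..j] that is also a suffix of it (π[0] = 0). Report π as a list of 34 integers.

π[0] = 0
j=1 s[j]='a': π[1]=1 (border 'a')
j=2 s[j]='b': k: 1→0; π[2]=0 (border '')
j=3 s[j]='a': π[3]=1 (border 'a')
j=4 s[j]='a': π[4]=2 (border 'aa')
j=5 s[j]='b': π[5]=3 (border 'aab')
j=6 s[j]='a': π[6]=4 (border 'aaba')
j=7 s[j]='b': k: 4→1→0; π[7]=0 (border '')
j=8 s[j]='b': π[8]=0 (border '')
j=9 s[j]='a': π[9]=1 (border 'a')
j=10 s[j]='b': k: 1→0; π[10]=0 (border '')
j=11 s[j]='a': π[11]=1 (border 'a')
j=12 s[j]='a': π[12]=2 (border 'aa')
j=13 s[j]='b': π[13]=3 (border 'aab')
j=14 s[j]='a': π[14]=4 (border 'aaba')
j=15 s[j]='b': k: 4→1→0; π[15]=0 (border '')
j=16 s[j]='b': π[16]=0 (border '')
j=17 s[j]='b': π[17]=0 (border '')
j=18 s[j]='a': π[18]=1 (border 'a')
j=19 s[j]='b': k: 1→0; π[19]=0 (border '')
j=20 s[j]='b': π[20]=0 (border '')
j=21 s[j]='b': π[21]=0 (border '')
j=22 s[j]='a': π[22]=1 (border 'a')
j=23 s[j]='a': π[23]=2 (border 'aa')
j=24 s[j]='b': π[24]=3 (border 'aab')
j=25 s[j]='a': π[25]=4 (border 'aaba')
j=26 s[j]='a': π[26]=5 (border 'aabaa')
j=27 s[j]='a': k: 5→2→1; π[27]=2 (border 'aa')
j=28 s[j]='b': π[28]=3 (border 'aab')
j=29 s[j]='b': k: 3→0; π[29]=0 (border '')
j=30 s[j]='a': π[30]=1 (border 'a')
j=31 s[j]='a': π[31]=2 (border 'aa')
j=32 s[j]='a': k: 2→1; π[32]=2 (border 'aa')
j=33 s[j]='b': π[33]=3 (border 'aab')

[0, 1, 0, 1, 2, 3, 4, 0, 0, 1, 0, 1, 2, 3, 4, 0, 0, 0, 1, 0, 0, 0, 1, 2, 3, 4, 5, 2, 3, 0, 1, 2, 2, 3]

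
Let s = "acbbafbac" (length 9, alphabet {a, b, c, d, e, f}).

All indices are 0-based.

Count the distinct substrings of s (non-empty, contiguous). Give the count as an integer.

38

rank→(start, suffix):
  0 → (7, 'ac')
  1 → (0, 'acbbafbac')
  2 → (4, 'afbac')
  3 → (6, 'bac')
  4 → (3, 'bafbac')
  5 → (2, 'bbafbac')
  6 → (8, 'c')
  7 → (1, 'cbbafbac')
  8 → (5, 'fbac')

SA = [7, 0, 4, 6, 3, 2, 8, 1, 5]
rank  pair      lcp
   1  s[7:],s[0:]  2  'ac'
   2  s[0:],s[4:]  1  'a'
   3  s[4:],s[6:]  0  ''
   4  s[6:],s[3:]  2  'ba'
   5  s[3:],s[2:]  1  'b'
   6  s[2:],s[8:]  0  ''
   7  s[8:],s[1:]  1  'c'
   8  s[1:],s[5:]  0  ''

n(n+1)/2 = 9·10/2 = 45
Σ LCP = 0 + 2 + 1 + 0 + 2 + 1 + 0 + 1 + 0 = 7
distinct = 45 − 7 = 38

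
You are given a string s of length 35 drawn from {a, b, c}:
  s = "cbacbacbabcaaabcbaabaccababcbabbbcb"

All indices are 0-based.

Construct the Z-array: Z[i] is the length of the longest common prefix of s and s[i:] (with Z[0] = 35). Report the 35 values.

Z[0]=35
i=1: outside box; Z[1]=0
i=2: outside box; Z[2]=0
i=3: outside box; Z[3]=6 grow→box=[3,9)
i=4: min(r-i=5, Z[1]=0)=0; Z[4]=0
i=5: min(r-i=4, Z[2]=0)=0; Z[5]=0
i=6: min(r-i=3, Z[3]=6)=3; Z[6]=3
i=7: min(r-i=2, Z[4]=0)=0; Z[7]=0
i=8: min(r-i=1, Z[5]=0)=0; Z[8]=0
i=9: outside box; Z[9]=0
i=10: outside box; Z[10]=1 grow→box=[10,11)
i=11: outside box; Z[11]=0
i=12: outside box; Z[12]=0
i=13: outside box; Z[13]=0
i=14: outside box; Z[14]=0
i=15: outside box; Z[15]=3 grow→box=[15,18)
i=16: min(r-i=2, Z[1]=0)=0; Z[16]=0
i=17: min(r-i=1, Z[2]=0)=0; Z[17]=0
i=18: outside box; Z[18]=0
i=19: outside box; Z[19]=0
i=20: outside box; Z[20]=0
i=21: outside box; Z[21]=1 grow→box=[21,22)
i=22: outside box; Z[22]=1 grow→box=[22,23)
i=23: outside box; Z[23]=0
i=24: outside box; Z[24]=0
i=25: outside box; Z[25]=0
i=26: outside box; Z[26]=0
i=27: outside box; Z[27]=3 grow→box=[27,30)
i=28: min(r-i=2, Z[1]=0)=0; Z[28]=0
i=29: min(r-i=1, Z[2]=0)=0; Z[29]=0
i=30: outside box; Z[30]=0
i=31: outside box; Z[31]=0
i=32: outside box; Z[32]=0
i=33: outside box; Z[33]=2 grow→box=[33,35)
i=34: min(r-i=1, Z[1]=0)=0; Z[34]=0

[35, 0, 0, 6, 0, 0, 3, 0, 0, 0, 1, 0, 0, 0, 0, 3, 0, 0, 0, 0, 0, 1, 1, 0, 0, 0, 0, 3, 0, 0, 0, 0, 0, 2, 0]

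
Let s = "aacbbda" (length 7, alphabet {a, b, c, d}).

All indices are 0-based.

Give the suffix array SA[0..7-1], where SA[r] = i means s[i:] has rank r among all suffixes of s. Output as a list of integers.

[6, 0, 1, 3, 4, 2, 5]

sorted suffixes:
  #0 SA[0]=6  'a'
  #1 SA[1]=0  'aacbbda'
  #2 SA[2]=1  'acbbda'
  #3 SA[3]=3  'bbda'
  #4 SA[4]=4  'bda'
  #5 SA[5]=2  'cbbda'
  #6 SA[6]=5  'da'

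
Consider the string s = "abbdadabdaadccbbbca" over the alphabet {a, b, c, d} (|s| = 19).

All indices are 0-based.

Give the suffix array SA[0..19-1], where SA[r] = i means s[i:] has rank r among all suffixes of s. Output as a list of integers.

rank | idx | suffix
   0 |  18 | a
   1 |   9 | aadccbbbca
   2 |   0 | abbdadabdaadccbbbca
   3 |   6 | abdaadccbbbca
   4 |   4 | adabdaadccbbbca
   5 |  10 | adccbbbca
   6 |  14 | bbbca
   7 |  15 | bbca
   8 |   1 | bbdadabdaadccbbbca
   9 |  16 | bca
  10 |   7 | bdaadccbbbca
  11 |   2 | bdadabdaadccbbbca
  12 |  17 | ca
  13 |  13 | cbbbca
  14 |  12 | ccbbbca
  15 |   8 | daadccbbbca
  16 |   5 | dabdaadccbbbca
  17 |   3 | dadabdaadccbbbca
  18 |  11 | dccbbbca

[18, 9, 0, 6, 4, 10, 14, 15, 1, 16, 7, 2, 17, 13, 12, 8, 5, 3, 11]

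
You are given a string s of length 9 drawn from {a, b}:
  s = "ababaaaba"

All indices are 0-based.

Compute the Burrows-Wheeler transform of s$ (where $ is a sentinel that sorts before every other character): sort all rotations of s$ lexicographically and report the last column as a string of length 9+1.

rank  rotation    last
    0  $ababaaaba  a
    1  a$ababaaab  b
    2  aaaba$abab  b
    3  aaba$ababa  a
    4  aba$ababaa  a
    5  abaaaba$ab  b
    6  ababaaaba$  $
    7  ba$ababaaa  a
    8  baaaba$aba  a
    9  babaaaba$a  a

abbaab$aaa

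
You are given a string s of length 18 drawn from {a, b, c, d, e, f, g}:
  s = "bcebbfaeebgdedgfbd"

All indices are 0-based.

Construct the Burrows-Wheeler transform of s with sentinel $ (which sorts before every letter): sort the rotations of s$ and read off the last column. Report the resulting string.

dfe$fbebbgecedabgbd

rank  rotation             last
    0  $bcebbfaeebgdedgfbd  d
    1  aeebgdedgfbd$bcebbf  f
    2  bbfaeebgdedgfbd$bce  e
    3  bcebbfaeebgdedgfbd$  $
    4  bd$bcebbfaeebgdedgf  f
    5  bfaeebgdedgfbd$bceb  b
    6  bgdedgfbd$bcebbfaee  e
    7  cebbfaeebgdedgfbd$b  b
    8  d$bcebbfaeebgdedgfb  b
    9  dedgfbd$bcebbfaeebg  g
   10  dgfbd$bcebbfaeebgde  e
   11  ebbfaeebgdedgfbd$bc  c
   12  ebgdedgfbd$bcebbfae  e
   13  edgfbd$bcebbfaeebgd  d
   14  eebgdedgfbd$bcebbfa  a
   15  faeebgdedgfbd$bcebb  b
   16  fbd$bcebbfaeebgdedg  g
   17  gdedgfbd$bcebbfaeeb  b
   18  gfbd$bcebbfaeebgded  d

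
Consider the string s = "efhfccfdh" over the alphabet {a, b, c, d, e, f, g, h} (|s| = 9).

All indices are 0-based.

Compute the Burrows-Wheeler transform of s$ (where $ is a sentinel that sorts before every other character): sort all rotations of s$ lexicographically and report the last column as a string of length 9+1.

hfcf$hcedf

rank  rotation    last
    0  $efhfccfdh  h
    1  ccfdh$efhf  f
    2  cfdh$efhfc  c
    3  dh$efhfccf  f
    4  efhfccfdh$  $
    5  fccfdh$efh  h
    6  fdh$efhfcc  c
    7  fhfccfdh$e  e
    8  h$efhfccfd  d
    9  hfccfdh$ef  f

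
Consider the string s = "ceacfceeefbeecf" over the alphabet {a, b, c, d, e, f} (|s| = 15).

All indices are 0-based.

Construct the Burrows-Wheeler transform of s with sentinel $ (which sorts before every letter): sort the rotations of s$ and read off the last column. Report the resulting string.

fef$feacebceecec

rank  rotation          last
    0  $ceacfceeefbeecf  f
    1  acfceeefbeecf$ce  e
    2  beecf$ceacfceeef  f
    3  ceacfceeefbeecf$  $
    4  ceeefbeecf$ceacf  f
    5  cf$ceacfceeefbee  e
    6  cfceeefbeecf$cea  a
    7  eacfceeefbeecf$c  c
    8  ecf$ceacfceeefbe  e
    9  eecf$ceacfceeefb  b
   10  eeefbeecf$ceacfc  c
   11  eefbeecf$ceacfce  e
   12  efbeecf$ceacfcee  e
   13  f$ceacfceeefbeec  c
   14  fbeecf$ceacfceee  e
   15  fceeefbeecf$ceac  c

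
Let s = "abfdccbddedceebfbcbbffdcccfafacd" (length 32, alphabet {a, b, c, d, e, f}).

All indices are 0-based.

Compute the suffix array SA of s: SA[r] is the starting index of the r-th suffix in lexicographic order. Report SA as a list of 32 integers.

rank→(start, suffix):
  0 → (0, 'abfdccbddedceebfbcbbffdcccfafacd')
  1 → (29, 'acd')
  2 → (27, 'afacd')
  3 → (18, 'bbffdcccfafacd')
  4 → (16, 'bcbbffdcccfafacd')
  5 → (6, 'bddedceebfbcbbffdcccfafacd')
  6 → (14, 'bfbcbbffdcccfafacd')
  7 → (1, 'bfdccbddedceebfbcbbffdcccfafacd')
  8 → (19, 'bffdcccfafacd')
  9 → (17, 'cbbffdcccfafacd')
  10 → (5, 'cbddedceebfbcbbffdcccfafacd')
  11 → (4, 'ccbddedceebfbcbbffdcccfafacd')
  12 → (23, 'cccfafacd')
  13 → (24, 'ccfafacd')
  14 → (30, 'cd')
  15 → (11, 'ceebfbcbbffdcccfafacd')
  16 → (25, 'cfafacd')
  17 → (31, 'd')
  18 → (3, 'dccbddedceebfbcbbffdcccfafacd')
  19 → (22, 'dcccfafacd')
  20 → (10, 'dceebfbcbbffdcccfafacd')
  21 → (7, 'ddedceebfbcbbffdcccfafacd')
  22 → (8, 'dedceebfbcbbffdcccfafacd')
  23 → (13, 'ebfbcbbffdcccfafacd')
  24 → (9, 'edceebfbcbbffdcccfafacd')
  25 → (12, 'eebfbcbbffdcccfafacd')
  26 → (28, 'facd')
  27 → (26, 'fafacd')
  28 → (15, 'fbcbbffdcccfafacd')
  29 → (2, 'fdccbddedceebfbcbbffdcccfafacd')
  30 → (21, 'fdcccfafacd')
  31 → (20, 'ffdcccfafacd')

[0, 29, 27, 18, 16, 6, 14, 1, 19, 17, 5, 4, 23, 24, 30, 11, 25, 31, 3, 22, 10, 7, 8, 13, 9, 12, 28, 26, 15, 2, 21, 20]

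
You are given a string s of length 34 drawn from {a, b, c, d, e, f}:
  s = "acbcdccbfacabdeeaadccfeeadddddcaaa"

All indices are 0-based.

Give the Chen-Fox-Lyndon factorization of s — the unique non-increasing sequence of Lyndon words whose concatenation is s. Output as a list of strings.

emit factor 1: 'acbcdccbf' (i=0, period=9)
emit factor 2: 'ac' (i=9, period=2)
emit factor 3: 'abdee' (i=11, period=5)
emit factor 4: 'aadccfeeadddddc' (i=16, period=15)
emit factor 5: 'a' (i=31, period=1)
emit factor 6: 'a' (i=32, period=1)
emit factor 7: 'a' (i=33, period=1)

["acbcdccbf", "ac", "abdee", "aadccfeeadddddc", "a", "a", "a"]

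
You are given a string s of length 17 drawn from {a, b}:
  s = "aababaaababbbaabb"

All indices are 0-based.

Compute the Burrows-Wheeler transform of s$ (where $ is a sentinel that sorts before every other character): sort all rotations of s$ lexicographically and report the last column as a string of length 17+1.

rank  rotation            last
    0  $aababaaababbbaabb  b
    1  aaababbbaabb$aabab  b
    2  aababaaababbbaabb$  $
    3  aababbbaabb$aababa  a
    4  aabb$aababaaababbb  b
    5  abaaababbbaabb$aab  b
    6  ababaaababbbaabb$a  a
    7  ababbbaabb$aababaa  a
    8  abb$aababaaababbba  a
    9  abbbaabb$aababaaab  b
   10  b$aababaaababbbaab  b
   11  baaababbbaabb$aaba  a
   12  baabb$aababaaababb  b
   13  babaaababbbaabb$aa  a
   14  babbbaabb$aababaaa  a
   15  bb$aababaaababbbaa  a
   16  bbaabb$aababaaabab  b
   17  bbbaabb$aababaaaba  a

bb$abbaaabbabaaaba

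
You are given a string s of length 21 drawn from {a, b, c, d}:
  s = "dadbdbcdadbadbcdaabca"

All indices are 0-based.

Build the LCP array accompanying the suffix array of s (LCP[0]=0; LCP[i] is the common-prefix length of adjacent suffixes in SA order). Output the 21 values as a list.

rank | idx | suffix
   0 |  20 | a
   1 |  16 | aabca
   2 |  17 | abca
   3 |   8 | adbadbcdaabca
   4 |  11 | adbcdaabca
   5 |   1 | adbdbcdadbadbcdaabca
   6 |  10 | badbcdaabca
   7 |  18 | bca
   8 |  13 | bcdaabca
   9 |   5 | bcdadbadbcdaabca
  10 |   3 | bdbcdadbadbcdaabca
  11 |  19 | ca
  12 |  14 | cdaabca
  13 |   6 | cdadbadbcdaabca
  14 |  15 | daabca
  15 |   7 | dadbadbcdaabca
  16 |   0 | dadbdbcdadbadbcdaabca
  17 |   9 | dbadbcdaabca
  18 |  12 | dbcdaabca
  19 |   4 | dbcdadbadbcdaabca
  20 |   2 | dbdbcdadbadbcdaabca

SA = [20, 16, 17, 8, 11, 1, 10, 18, 13, 5, 3, 19, 14, 6, 15, 7, 0, 9, 12, 4, 2]
rank  pair      lcp
   1  s[20:],s[16:]  1  'a'
   2  s[16:],s[17:]  1  'a'
   3  s[17:],s[8:]  1  'a'
   4  s[8:],s[11:]  3  'adb'
   5  s[11:],s[1:]  3  'adb'
   6  s[1:],s[10:]  0  ''
   7  s[10:],s[18:]  1  'b'
   8  s[18:],s[13:]  2  'bc'
   9  s[13:],s[5:]  4  'bcda'
  10  s[5:],s[3:]  1  'b'
  11  s[3:],s[19:]  0  ''
  12  s[19:],s[14:]  1  'c'
  13  s[14:],s[6:]  3  'cda'
  14  s[6:],s[15:]  0  ''
  15  s[15:],s[7:]  2  'da'
  16  s[7:],s[0:]  4  'dadb'
  17  s[0:],s[9:]  1  'd'
  18  s[9:],s[12:]  2  'db'
  19  s[12:],s[4:]  5  'dbcda'
  20  s[4:],s[2:]  2  'db'

[0, 1, 1, 1, 3, 3, 0, 1, 2, 4, 1, 0, 1, 3, 0, 2, 4, 1, 2, 5, 2]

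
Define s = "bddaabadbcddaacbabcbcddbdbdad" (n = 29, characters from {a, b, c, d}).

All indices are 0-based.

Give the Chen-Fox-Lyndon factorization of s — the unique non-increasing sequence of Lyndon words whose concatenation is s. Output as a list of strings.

emit factor 1: 'bdd' (i=0, period=3)
emit factor 2: 'aabadbcddaacbabcbcddbdbdad' (i=3, period=26)

["bdd", "aabadbcddaacbabcbcddbdbdad"]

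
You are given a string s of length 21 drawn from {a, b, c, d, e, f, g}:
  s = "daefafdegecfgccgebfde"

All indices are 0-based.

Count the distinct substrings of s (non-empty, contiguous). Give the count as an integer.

rank→(start, suffix):
  0 → (1, 'aefafdegecfgccgebfde')
  1 → (4, 'afdegecfgccgebfde')
  2 → (17, 'bfde')
  3 → (13, 'ccgebfde')
  4 → (10, 'cfgccgebfde')
  5 → (14, 'cgebfde')
  6 → (0, 'daefafdegecfgccgebfde')
  7 → (19, 'de')
  8 → (6, 'degecfgccgebfde')
  9 → (20, 'e')
  10 → (16, 'ebfde')
  11 → (9, 'ecfgccgebfde')
  12 → (2, 'efafdegecfgccgebfde')
  13 → (7, 'egecfgccgebfde')
  14 → (3, 'fafdegecfgccgebfde')
  15 → (18, 'fde')
  16 → (5, 'fdegecfgccgebfde')
  17 → (11, 'fgccgebfde')
  18 → (12, 'gccgebfde')
  19 → (15, 'gebfde')
  20 → (8, 'gecfgccgebfde')

SA = [1, 4, 17, 13, 10, 14, 0, 19, 6, 20, 16, 9, 2, 7, 3, 18, 5, 11, 12, 15, 8]
i: (SA[i-1],SA[i]) lcp shared
  1: (1,4) 1 'a'
  2: (4,17) 0 ''
  3: (17,13) 0 ''
  4: (13,10) 1 'c'
  5: (10,14) 1 'c'
  6: (14,0) 0 ''
  7: (0,19) 1 'd'
  8: (19,6) 2 'de'
  9: (6,20) 0 ''
  10: (20,16) 1 'e'
  11: (16,9) 1 'e'
  12: (9,2) 1 'e'
  13: (2,7) 1 'e'
  14: (7,3) 0 ''
  15: (3,18) 1 'f'
  16: (18,5) 3 'fde'
  17: (5,11) 1 'f'
  18: (11,12) 0 ''
  19: (12,15) 1 'g'
  20: (15,8) 2 'ge'

n(n+1)/2 = 21·22/2 = 231
Σ LCP = 0 + 1 + 0 + 0 + 1 + 1 + 0 + 1 + 2 + 0 + 1 + 1 + 1 + 1 + 0 + 1 + 3 + 1 + 0 + 1 + 2 = 18
distinct = 231 − 18 = 213

213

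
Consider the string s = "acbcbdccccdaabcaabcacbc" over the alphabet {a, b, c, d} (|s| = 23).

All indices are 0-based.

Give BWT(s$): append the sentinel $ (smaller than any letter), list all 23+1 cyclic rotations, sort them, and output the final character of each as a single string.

rank  rotation                  last
    0  $acbcbdccccdaabcaabcacbc  c
    1  aabcaabcacbc$acbcbdccccd  d
    2  aabcacbc$acbcbdccccdaabc  c
    3  abcaabcacbc$acbcbdccccda  a
    4  abcacbc$acbcbdccccdaabca  a
    5  acbc$acbcbdccccdaabcaabc  c
    6  acbcbdccccdaabcaabcacbc$  $
    7  bc$acbcbdccccdaabcaabcac  c
    8  bcaabcacbc$acbcbdccccdaa  a
    9  bcacbc$acbcbdccccdaabcaa  a
   10  bcbdccccdaabcaabcacbc$ac  c
   11  bdccccdaabcaabcacbc$acbc  c
   12  c$acbcbdccccdaabcaabcacb  b
   13  caabcacbc$acbcbdccccdaab  b
   14  cacbc$acbcbdccccdaabcaab  b
   15  cbc$acbcbdccccdaabcaabca  a
   16  cbcbdccccdaabcaabcacbc$a  a
   17  cbdccccdaabcaabcacbc$acb  b
   18  ccccdaabcaabcacbc$acbcbd  d
   19  cccdaabcaabcacbc$acbcbdc  c
   20  ccdaabcaabcacbc$acbcbdcc  c
   21  cdaabcaabcacbc$acbcbdccc  c
   22  daabcaabcacbc$acbcbdcccc  c
   23  dccccdaabcaabcacbc$acbcb  b

cdcaac$caaccbbbaabdccccb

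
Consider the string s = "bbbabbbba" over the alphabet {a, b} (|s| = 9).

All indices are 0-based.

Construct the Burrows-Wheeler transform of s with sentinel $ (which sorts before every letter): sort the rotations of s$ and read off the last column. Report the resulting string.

abbbbbbb$a

rank  rotation    last
    0  $bbbabbbba  a
    1  a$bbbabbbb  b
    2  abbbba$bbb  b
    3  ba$bbbabbb  b
    4  babbbba$bb  b
    5  bba$bbbabb  b
    6  bbabbbba$b  b
    7  bbba$bbbab  b
    8  bbbabbbba$  $
    9  bbbba$bbba  a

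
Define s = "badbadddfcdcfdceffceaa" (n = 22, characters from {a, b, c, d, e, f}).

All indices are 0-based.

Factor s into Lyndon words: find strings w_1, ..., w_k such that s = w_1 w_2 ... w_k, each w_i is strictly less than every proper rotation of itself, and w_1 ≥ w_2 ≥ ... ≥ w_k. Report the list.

["b", "adbadddfcdcfdceffce", "a", "a"]

emit factor 1: 'b' (i=0, period=1)
emit factor 2: 'adbadddfcdcfdceffce' (i=1, period=19)
emit factor 3: 'a' (i=20, period=1)
emit factor 4: 'a' (i=21, period=1)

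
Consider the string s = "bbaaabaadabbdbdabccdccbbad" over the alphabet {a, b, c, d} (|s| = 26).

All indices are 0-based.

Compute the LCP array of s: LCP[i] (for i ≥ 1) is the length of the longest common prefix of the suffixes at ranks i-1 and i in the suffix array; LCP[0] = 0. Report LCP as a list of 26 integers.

[0, 2, 2, 1, 2, 2, 1, 2, 0, 3, 2, 1, 3, 2, 1, 1, 2, 0, 1, 2, 1, 0, 1, 3, 1, 1]

sorted suffixes:
  #0 SA[0]=2  'aaabaadabbdbdabccdccbbad'
  #1 SA[1]=3  'aabaadabbdbdabccdccbbad'
  #2 SA[2]=6  'aadabbdbdabccdccbbad'
  #3 SA[3]=4  'abaadabbdbdabccdccbbad'
  #4 SA[4]=9  'abbdbdabccdccbbad'
  #5 SA[5]=15  'abccdccbbad'
  #6 SA[6]=24  'ad'
  #7 SA[7]=7  'adabbdbdabccdccbbad'
  #8 SA[8]=1  'baaabaadabbdbdabccdccbbad'
  #9 SA[9]=5  'baadabbdbdabccdccbbad'
  #10 SA[10]=23  'bad'
  #11 SA[11]=0  'bbaaabaadabbdbdabccdccbbad'
  #12 SA[12]=22  'bbad'
  #13 SA[13]=10  'bbdbdabccdccbbad'
  #14 SA[14]=16  'bccdccbbad'
  #15 SA[15]=13  'bdabccdccbbad'
  #16 SA[16]=11  'bdbdabccdccbbad'
  #17 SA[17]=21  'cbbad'
  #18 SA[18]=20  'ccbbad'
  #19 SA[19]=17  'ccdccbbad'
  #20 SA[20]=18  'cdccbbad'
  #21 SA[21]=25  'd'
  #22 SA[22]=8  'dabbdbdabccdccbbad'
  #23 SA[23]=14  'dabccdccbbad'
  #24 SA[24]=12  'dbdabccdccbbad'
  #25 SA[25]=19  'dccbbad'

SA = [2, 3, 6, 4, 9, 15, 24, 7, 1, 5, 23, 0, 22, 10, 16, 13, 11, 21, 20, 17, 18, 25, 8, 14, 12, 19]
i: (SA[i-1],SA[i]) lcp shared
  1: (2,3) 2 'aa'
  2: (3,6) 2 'aa'
  3: (6,4) 1 'a'
  4: (4,9) 2 'ab'
  5: (9,15) 2 'ab'
  6: (15,24) 1 'a'
  7: (24,7) 2 'ad'
  8: (7,1) 0 ''
  9: (1,5) 3 'baa'
  10: (5,23) 2 'ba'
  11: (23,0) 1 'b'
  12: (0,22) 3 'bba'
  13: (22,10) 2 'bb'
  14: (10,16) 1 'b'
  15: (16,13) 1 'b'
  16: (13,11) 2 'bd'
  17: (11,21) 0 ''
  18: (21,20) 1 'c'
  19: (20,17) 2 'cc'
  20: (17,18) 1 'c'
  21: (18,25) 0 ''
  22: (25,8) 1 'd'
  23: (8,14) 3 'dab'
  24: (14,12) 1 'd'
  25: (12,19) 1 'd'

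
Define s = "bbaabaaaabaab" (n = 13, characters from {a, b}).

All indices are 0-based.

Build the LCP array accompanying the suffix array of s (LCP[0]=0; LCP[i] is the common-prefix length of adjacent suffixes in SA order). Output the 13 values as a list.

rank→(start, suffix):
  0 → (5, 'aaaabaab')
  1 → (6, 'aaabaab')
  2 → (10, 'aab')
  3 → (2, 'aabaaaabaab')
  4 → (7, 'aabaab')
  5 → (11, 'ab')
  6 → (3, 'abaaaabaab')
  7 → (8, 'abaab')
  8 → (12, 'b')
  9 → (4, 'baaaabaab')
  10 → (9, 'baab')
  11 → (1, 'baabaaaabaab')
  12 → (0, 'bbaabaaaabaab')

SA = [5, 6, 10, 2, 7, 11, 3, 8, 12, 4, 9, 1, 0]
i: (SA[i-1],SA[i]) lcp shared
  1: (5,6) 3 'aaa'
  2: (6,10) 2 'aa'
  3: (10,2) 3 'aab'
  4: (2,7) 5 'aabaa'
  5: (7,11) 1 'a'
  6: (11,3) 2 'ab'
  7: (3,8) 4 'abaa'
  8: (8,12) 0 ''
  9: (12,4) 1 'b'
  10: (4,9) 3 'baa'
  11: (9,1) 4 'baab'
  12: (1,0) 1 'b'

[0, 3, 2, 3, 5, 1, 2, 4, 0, 1, 3, 4, 1]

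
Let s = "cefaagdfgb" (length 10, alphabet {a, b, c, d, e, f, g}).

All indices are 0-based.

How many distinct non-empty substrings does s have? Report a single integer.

52

rank | idx | suffix
   0 |   3 | aagdfgb
   1 |   4 | agdfgb
   2 |   9 | b
   3 |   0 | cefaagdfgb
   4 |   6 | dfgb
   5 |   1 | efaagdfgb
   6 |   2 | faagdfgb
   7 |   7 | fgb
   8 |   8 | gb
   9 |   5 | gdfgb

SA = [3, 4, 9, 0, 6, 1, 2, 7, 8, 5]
i: (SA[i-1],SA[i]) lcp shared
  1: (3,4) 1 'a'
  2: (4,9) 0 ''
  3: (9,0) 0 ''
  4: (0,6) 0 ''
  5: (6,1) 0 ''
  6: (1,2) 0 ''
  7: (2,7) 1 'f'
  8: (7,8) 0 ''
  9: (8,5) 1 'g'

n(n+1)/2 = 10·11/2 = 55
Σ LCP = 0 + 1 + 0 + 0 + 0 + 0 + 0 + 1 + 0 + 1 = 3
distinct = 55 − 3 = 52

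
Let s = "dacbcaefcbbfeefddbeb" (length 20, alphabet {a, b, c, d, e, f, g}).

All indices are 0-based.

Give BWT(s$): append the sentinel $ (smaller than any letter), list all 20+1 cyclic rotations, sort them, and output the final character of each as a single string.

rank  rotation               last
    0  $dacbcaefcbbfeefddbeb  b
    1  acbcaefcbbfeefddbeb$d  d
    2  aefcbbfeefddbeb$dacbc  c
    3  b$dacbcaefcbbfeefddbe  e
    4  bbfeefddbeb$dacbcaefc  c
    5  bcaefcbbfeefddbeb$dac  c
    6  beb$dacbcaefcbbfeefdd  d
    7  bfeefddbeb$dacbcaefcb  b
    8  caefcbbfeefddbeb$dacb  b
    9  cbbfeefddbeb$dacbcaef  f
   10  cbcaefcbbfeefddbeb$da  a
   11  dacbcaefcbbfeefddbeb$  $
   12  dbeb$dacbcaefcbbfeefd  d
   13  ddbeb$dacbcaefcbbfeef  f
   14  eb$dacbcaefcbbfeefddb  b
   15  eefddbeb$dacbcaefcbbf  f
   16  efcbbfeefddbeb$dacbca  a
   17  efddbeb$dacbcaefcbbfe  e
   18  fcbbfeefddbeb$dacbcae  e
   19  fddbeb$dacbcaefcbbfee  e
   20  feefddbeb$dacbcaefcbb  b

bdceccdbbfa$dfbfaeeeb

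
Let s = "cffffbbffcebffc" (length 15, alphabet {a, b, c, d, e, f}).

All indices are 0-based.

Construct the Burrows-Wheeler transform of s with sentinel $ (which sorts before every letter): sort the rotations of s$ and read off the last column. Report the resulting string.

rank  rotation          last
    0  $cffffbbffcebffc  c
    1  bbffcebffc$cffff  f
    2  bffc$cffffbbffce  e
    3  bffcebffc$cffffb  b
    4  c$cffffbbffcebff  f
    5  cebffc$cffffbbff  f
    6  cffffbbffcebffc$  $
    7  ebffc$cffffbbffc  c
    8  fbbffcebffc$cfff  f
    9  fc$cffffbbffcebf  f
   10  fcebffc$cffffbbf  f
   11  ffbbffcebffc$cff  f
   12  ffc$cffffbbffceb  b
   13  ffcebffc$cffffbb  b
   14  fffbbffcebffc$cf  f
   15  ffffbbffcebffc$c  c

cfebff$cffffbbfc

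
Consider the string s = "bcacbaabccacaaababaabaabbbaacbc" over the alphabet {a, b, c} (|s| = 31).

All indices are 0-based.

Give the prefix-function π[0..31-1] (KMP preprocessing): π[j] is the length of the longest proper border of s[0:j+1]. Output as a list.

[0, 0, 0, 0, 1, 0, 0, 1, 2, 0, 0, 0, 0, 0, 0, 1, 0, 1, 0, 0, 1, 0, 0, 1, 1, 1, 0, 0, 0, 1, 2]

π[0] = 0
j=1 s[j]='c': π[1]=0 (border '')
j=2 s[j]='a': π[2]=0 (border '')
j=3 s[j]='c': π[3]=0 (border '')
j=4 s[j]='b': π[4]=1 (border 'b')
j=5 s[j]='a': k: 1→0; π[5]=0 (border '')
j=6 s[j]='a': π[6]=0 (border '')
j=7 s[j]='b': π[7]=1 (border 'b')
j=8 s[j]='c': π[8]=2 (border 'bc')
j=9 s[j]='c': k: 2→0; π[9]=0 (border '')
j=10 s[j]='a': π[10]=0 (border '')
j=11 s[j]='c': π[11]=0 (border '')
j=12 s[j]='a': π[12]=0 (border '')
j=13 s[j]='a': π[13]=0 (border '')
j=14 s[j]='a': π[14]=0 (border '')
j=15 s[j]='b': π[15]=1 (border 'b')
j=16 s[j]='a': k: 1→0; π[16]=0 (border '')
j=17 s[j]='b': π[17]=1 (border 'b')
j=18 s[j]='a': k: 1→0; π[18]=0 (border '')
j=19 s[j]='a': π[19]=0 (border '')
j=20 s[j]='b': π[20]=1 (border 'b')
j=21 s[j]='a': k: 1→0; π[21]=0 (border '')
j=22 s[j]='a': π[22]=0 (border '')
j=23 s[j]='b': π[23]=1 (border 'b')
j=24 s[j]='b': k: 1→0; π[24]=1 (border 'b')
j=25 s[j]='b': k: 1→0; π[25]=1 (border 'b')
j=26 s[j]='a': k: 1→0; π[26]=0 (border '')
j=27 s[j]='a': π[27]=0 (border '')
j=28 s[j]='c': π[28]=0 (border '')
j=29 s[j]='b': π[29]=1 (border 'b')
j=30 s[j]='c': π[30]=2 (border 'bc')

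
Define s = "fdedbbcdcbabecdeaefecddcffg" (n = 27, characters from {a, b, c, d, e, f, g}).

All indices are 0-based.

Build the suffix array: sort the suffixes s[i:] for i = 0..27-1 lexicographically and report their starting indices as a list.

rank | idx | suffix
   0 |  10 | abecdeaefecddcffg
   1 |  16 | aefecddcffg
   2 |   9 | babecdeaefecddcffg
   3 |   4 | bbcdcbabecdeaefecddcffg
   4 |   5 | bcdcbabecdeaefecddcffg
   5 |  11 | becdeaefecddcffg
   6 |   8 | cbabecdeaefecddcffg
   7 |   6 | cdcbabecdeaefecddcffg
   8 |  20 | cddcffg
   9 |  13 | cdeaefecddcffg
  10 |  23 | cffg
  11 |   3 | dbbcdcbabecdeaefecddcffg
  12 |   7 | dcbabecdeaefecddcffg
  13 |  22 | dcffg
  14 |  21 | ddcffg
  15 |  14 | deaefecddcffg
  16 |   1 | dedbbcdcbabecdeaefecddcffg
  17 |  15 | eaefecddcffg
  18 |  19 | ecddcffg
  19 |  12 | ecdeaefecddcffg
  20 |   2 | edbbcdcbabecdeaefecddcffg
  21 |  17 | efecddcffg
  22 |   0 | fdedbbcdcbabecdeaefecddcffg
  23 |  18 | fecddcffg
  24 |  24 | ffg
  25 |  25 | fg
  26 |  26 | g

[10, 16, 9, 4, 5, 11, 8, 6, 20, 13, 23, 3, 7, 22, 21, 14, 1, 15, 19, 12, 2, 17, 0, 18, 24, 25, 26]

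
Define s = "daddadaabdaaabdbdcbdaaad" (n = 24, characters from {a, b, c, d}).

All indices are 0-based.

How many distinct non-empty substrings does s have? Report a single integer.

255

sorted suffixes:
  #0 SA[0]=10  'aaabdbdcbdaaad'
  #1 SA[1]=20  'aaad'
  #2 SA[2]=6  'aabdaaabdbdcbdaaad'
  #3 SA[3]=11  'aabdbdcbdaaad'
  #4 SA[4]=21  'aad'
  #5 SA[5]=7  'abdaaabdbdcbdaaad'
  #6 SA[6]=12  'abdbdcbdaaad'
  #7 SA[7]=22  'ad'
  #8 SA[8]=4  'adaabdaaabdbdcbdaaad'
  #9 SA[9]=1  'addadaabdaaabdbdcbdaaad'
  #10 SA[10]=8  'bdaaabdbdcbdaaad'
  #11 SA[11]=18  'bdaaad'
  #12 SA[12]=13  'bdbdcbdaaad'
  #13 SA[13]=15  'bdcbdaaad'
  #14 SA[14]=17  'cbdaaad'
  #15 SA[15]=23  'd'
  #16 SA[16]=9  'daaabdbdcbdaaad'
  #17 SA[17]=19  'daaad'
  #18 SA[18]=5  'daabdaaabdbdcbdaaad'
  #19 SA[19]=3  'dadaabdaaabdbdcbdaaad'
  #20 SA[20]=0  'daddadaabdaaabdbdcbdaaad'
  #21 SA[21]=14  'dbdcbdaaad'
  #22 SA[22]=16  'dcbdaaad'
  #23 SA[23]=2  'ddadaabdaaabdbdcbdaaad'

SA = [10, 20, 6, 11, 21, 7, 12, 22, 4, 1, 8, 18, 13, 15, 17, 23, 9, 19, 5, 3, 0, 14, 16, 2]
i: (SA[i-1],SA[i]) lcp shared
  1: (10,20) 3 'aaa'
  2: (20,6) 2 'aa'
  3: (6,11) 4 'aabd'
  4: (11,21) 2 'aa'
  5: (21,7) 1 'a'
  6: (7,12) 3 'abd'
  7: (12,22) 1 'a'
  8: (22,4) 2 'ad'
  9: (4,1) 2 'ad'
  10: (1,8) 0 ''
  11: (8,18) 5 'bdaaa'
  12: (18,13) 2 'bd'
  13: (13,15) 2 'bd'
  14: (15,17) 0 ''
  15: (17,23) 0 ''
  16: (23,9) 1 'd'
  17: (9,19) 4 'daaa'
  18: (19,5) 3 'daa'
  19: (5,3) 2 'da'
  20: (3,0) 3 'dad'
  21: (0,14) 1 'd'
  22: (14,16) 1 'd'
  23: (16,2) 1 'd'

n(n+1)/2 = 24·25/2 = 300
Σ LCP = 0 + 3 + 2 + 4 + 2 + 1 + 3 + 1 + 2 + 2 + 0 + 5 + 2 + 2 + 0 + 0 + 1 + 4 + 3 + 2 + 3 + 1 + 1 + 1 = 45
distinct = 300 − 45 = 255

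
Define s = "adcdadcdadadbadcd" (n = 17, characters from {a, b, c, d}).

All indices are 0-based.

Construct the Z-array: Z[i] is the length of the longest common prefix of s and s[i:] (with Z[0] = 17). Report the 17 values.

Z[0]=17
i=1: fresh scan; Z[1]=0
i=2: fresh scan; Z[2]=0
i=3: fresh scan; Z[3]=0
i=4: fresh scan; Z[4]=6 extend→box=[4,10)
i=5: min(r-i=5, Z[1]=0)=0; Z[5]=0
i=6: min(r-i=4, Z[2]=0)=0; Z[6]=0
i=7: min(r-i=3, Z[3]=0)=0; Z[7]=0
i=8: min(r-i=2, Z[4]=6)=2; Z[8]=2
i=9: min(r-i=1, Z[5]=0)=0; Z[9]=0
i=10: fresh scan; Z[10]=2 extend→box=[10,12)
i=11: min(r-i=1, Z[1]=0)=0; Z[11]=0
i=12: fresh scan; Z[12]=0
i=13: fresh scan; Z[13]=4 extend→box=[13,17)
i=14: min(r-i=3, Z[1]=0)=0; Z[14]=0
i=15: min(r-i=2, Z[2]=0)=0; Z[15]=0
i=16: min(r-i=1, Z[3]=0)=0; Z[16]=0

[17, 0, 0, 0, 6, 0, 0, 0, 2, 0, 2, 0, 0, 4, 0, 0, 0]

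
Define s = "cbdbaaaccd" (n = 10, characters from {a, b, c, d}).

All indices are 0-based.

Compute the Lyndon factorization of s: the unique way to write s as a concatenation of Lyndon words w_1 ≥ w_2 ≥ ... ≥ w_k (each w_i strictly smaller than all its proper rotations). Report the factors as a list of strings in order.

emit factor 1: 'c' (i=0, period=1)
emit factor 2: 'bd' (i=1, period=2)
emit factor 3: 'b' (i=3, period=1)
emit factor 4: 'aaaccd' (i=4, period=6)

["c", "bd", "b", "aaaccd"]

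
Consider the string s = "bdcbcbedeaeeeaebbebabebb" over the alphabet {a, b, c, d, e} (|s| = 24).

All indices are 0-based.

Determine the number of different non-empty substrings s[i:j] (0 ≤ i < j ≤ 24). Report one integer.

269

sorted suffixes:
  #0 SA[0]=19  'abebb'
  #1 SA[1]=13  'aebbebabebb'
  #2 SA[2]=9  'aeeeaebbebabebb'
  #3 SA[3]=23  'b'
  #4 SA[4]=18  'babebb'
  #5 SA[5]=22  'bb'
  #6 SA[6]=15  'bbebabebb'
  #7 SA[7]=3  'bcbedeaeeeaebbebabebb'
  #8 SA[8]=0  'bdcbcbedeaeeeaebbebabebb'
  #9 SA[9]=16  'bebabebb'
  #10 SA[10]=20  'bebb'
  #11 SA[11]=5  'bedeaeeeaebbebabebb'
  #12 SA[12]=2  'cbcbedeaeeeaebbebabebb'
  #13 SA[13]=4  'cbedeaeeeaebbebabebb'
  #14 SA[14]=1  'dcbcbedeaeeeaebbebabebb'
  #15 SA[15]=7  'deaeeeaebbebabebb'
  #16 SA[16]=12  'eaebbebabebb'
  #17 SA[17]=8  'eaeeeaebbebabebb'
  #18 SA[18]=17  'ebabebb'
  #19 SA[19]=21  'ebb'
  #20 SA[20]=14  'ebbebabebb'
  #21 SA[21]=6  'edeaeeeaebbebabebb'
  #22 SA[22]=11  'eeaebbebabebb'
  #23 SA[23]=10  'eeeaebbebabebb'

SA = [19, 13, 9, 23, 18, 22, 15, 3, 0, 16, 20, 5, 2, 4, 1, 7, 12, 8, 17, 21, 14, 6, 11, 10]
i: (SA[i-1],SA[i]) lcp shared
  1: (19,13) 1 'a'
  2: (13,9) 2 'ae'
  3: (9,23) 0 ''
  4: (23,18) 1 'b'
  5: (18,22) 1 'b'
  6: (22,15) 2 'bb'
  7: (15,3) 1 'b'
  8: (3,0) 1 'b'
  9: (0,16) 1 'b'
  10: (16,20) 3 'beb'
  11: (20,5) 2 'be'
  12: (5,2) 0 ''
  13: (2,4) 2 'cb'
  14: (4,1) 0 ''
  15: (1,7) 1 'd'
  16: (7,12) 0 ''
  17: (12,8) 3 'eae'
  18: (8,17) 1 'e'
  19: (17,21) 2 'eb'
  20: (21,14) 3 'ebb'
  21: (14,6) 1 'e'
  22: (6,11) 1 'e'
  23: (11,10) 2 'ee'

n(n+1)/2 = 24·25/2 = 300
Σ LCP = 0 + 1 + 2 + 0 + 1 + 1 + 2 + 1 + 1 + 1 + 3 + 2 + 0 + 2 + 0 + 1 + 0 + 3 + 1 + 2 + 3 + 1 + 1 + 2 = 31
distinct = 300 − 31 = 269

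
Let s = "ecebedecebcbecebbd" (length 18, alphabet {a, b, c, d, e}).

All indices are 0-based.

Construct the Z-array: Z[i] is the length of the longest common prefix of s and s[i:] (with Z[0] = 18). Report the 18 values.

Z[0]=18
i=1: i≥r, start 0; Z[1]=0
i=2: i≥r, start 0; Z[2]=1 grow→box=[2,3)
i=3: i≥r, start 0; Z[3]=0
i=4: i≥r, start 0; Z[4]=1 grow→box=[4,5)
i=5: i≥r, start 0; Z[5]=0
i=6: i≥r, start 0; Z[6]=4 grow→box=[6,10)
i=7: min(r-i=3, Z[1]=0)=0; Z[7]=0
i=8: min(r-i=2, Z[2]=1)=1; Z[8]=1
i=9: min(r-i=1, Z[3]=0)=0; Z[9]=0
i=10: i≥r, start 0; Z[10]=0
i=11: i≥r, start 0; Z[11]=0
i=12: i≥r, start 0; Z[12]=4 grow→box=[12,16)
i=13: min(r-i=3, Z[1]=0)=0; Z[13]=0
i=14: min(r-i=2, Z[2]=1)=1; Z[14]=1
i=15: min(r-i=1, Z[3]=0)=0; Z[15]=0
i=16: i≥r, start 0; Z[16]=0
i=17: i≥r, start 0; Z[17]=0

[18, 0, 1, 0, 1, 0, 4, 0, 1, 0, 0, 0, 4, 0, 1, 0, 0, 0]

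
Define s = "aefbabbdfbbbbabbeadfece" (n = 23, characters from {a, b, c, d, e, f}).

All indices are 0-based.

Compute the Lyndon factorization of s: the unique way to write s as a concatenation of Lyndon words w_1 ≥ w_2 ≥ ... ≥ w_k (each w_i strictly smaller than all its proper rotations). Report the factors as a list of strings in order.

emit factor 1: 'aefb' (i=0, period=4)
emit factor 2: 'abbdfbbbbabbeadfece' (i=4, period=19)

["aefb", "abbdfbbbbabbeadfece"]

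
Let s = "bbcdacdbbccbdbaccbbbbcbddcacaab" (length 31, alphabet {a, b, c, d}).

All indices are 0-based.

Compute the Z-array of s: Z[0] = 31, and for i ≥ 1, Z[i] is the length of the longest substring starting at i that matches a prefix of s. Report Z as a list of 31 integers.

[31, 1, 0, 0, 0, 0, 0, 3, 1, 0, 0, 1, 0, 1, 0, 0, 0, 2, 2, 3, 1, 0, 1, 0, 0, 0, 0, 0, 0, 0, 1]

Z[0]=31
i=1: fresh scan; Z[1]=1 scan→box=[1,2)
i=2: fresh scan; Z[2]=0
i=3: fresh scan; Z[3]=0
i=4: fresh scan; Z[4]=0
i=5: fresh scan; Z[5]=0
i=6: fresh scan; Z[6]=0
i=7: fresh scan; Z[7]=3 scan→box=[7,10)
i=8: min(r-i=2, Z[1]=1)=1; Z[8]=1
i=9: min(r-i=1, Z[2]=0)=0; Z[9]=0
i=10: fresh scan; Z[10]=0
i=11: fresh scan; Z[11]=1 scan→box=[11,12)
i=12: fresh scan; Z[12]=0
i=13: fresh scan; Z[13]=1 scan→box=[13,14)
i=14: fresh scan; Z[14]=0
i=15: fresh scan; Z[15]=0
i=16: fresh scan; Z[16]=0
i=17: fresh scan; Z[17]=2 scan→box=[17,19)
i=18: min(r-i=1, Z[1]=1)=1; Z[18]=2 scan→box=[18,20)
i=19: min(r-i=1, Z[1]=1)=1; Z[19]=3 scan→box=[19,22)
i=20: min(r-i=2, Z[1]=1)=1; Z[20]=1
i=21: min(r-i=1, Z[2]=0)=0; Z[21]=0
i=22: fresh scan; Z[22]=1 scan→box=[22,23)
i=23: fresh scan; Z[23]=0
i=24: fresh scan; Z[24]=0
i=25: fresh scan; Z[25]=0
i=26: fresh scan; Z[26]=0
i=27: fresh scan; Z[27]=0
i=28: fresh scan; Z[28]=0
i=29: fresh scan; Z[29]=0
i=30: fresh scan; Z[30]=1 scan→box=[30,31)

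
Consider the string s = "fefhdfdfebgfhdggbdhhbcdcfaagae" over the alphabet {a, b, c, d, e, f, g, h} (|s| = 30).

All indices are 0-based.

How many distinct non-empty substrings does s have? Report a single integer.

438

rank | idx | suffix
   0 |  25 | aagae
   1 |  28 | ae
   2 |  26 | agae
   3 |  20 | bcdcfaagae
   4 |  16 | bdhhbcdcfaagae
   5 |   9 | bgfhdggbdhhbcdcfaagae
   6 |  21 | cdcfaagae
   7 |  23 | cfaagae
   8 |  22 | dcfaagae
   9 |   4 | dfdfebgfhdggbdhhbcdcfaagae
  10 |   6 | dfebgfhdggbdhhbcdcfaagae
  11 |  13 | dggbdhhbcdcfaagae
  12 |  17 | dhhbcdcfaagae
  13 |  29 | e
  14 |   8 | ebgfhdggbdhhbcdcfaagae
  15 |   1 | efhdfdfebgfhdggbdhhbcdcfaagae
  16 |  24 | faagae
  17 |   5 | fdfebgfhdggbdhhbcdcfaagae
  18 |   7 | febgfhdggbdhhbcdcfaagae
  19 |   0 | fefhdfdfebgfhdggbdhhbcdcfaagae
  20 |   2 | fhdfdfebgfhdggbdhhbcdcfaagae
  21 |  11 | fhdggbdhhbcdcfaagae
  22 |  27 | gae
  23 |  15 | gbdhhbcdcfaagae
  24 |  10 | gfhdggbdhhbcdcfaagae
  25 |  14 | ggbdhhbcdcfaagae
  26 |  19 | hbcdcfaagae
  27 |   3 | hdfdfebgfhdggbdhhbcdcfaagae
  28 |  12 | hdggbdhhbcdcfaagae
  29 |  18 | hhbcdcfaagae

SA = [25, 28, 26, 20, 16, 9, 21, 23, 22, 4, 6, 13, 17, 29, 8, 1, 24, 5, 7, 0, 2, 11, 27, 15, 10, 14, 19, 3, 12, 18]
[i] adj suffixes → lcp
  [1] 25/28 → 1 ('a')
  [2] 28/26 → 1 ('a')
  [3] 26/20 → 0 ('')
  [4] 20/16 → 1 ('b')
  [5] 16/9 → 1 ('b')
  [6] 9/21 → 0 ('')
  [7] 21/23 → 1 ('c')
  [8] 23/22 → 0 ('')
  [9] 22/4 → 1 ('d')
  [10] 4/6 → 2 ('df')
  [11] 6/13 → 1 ('d')
  [12] 13/17 → 1 ('d')
  [13] 17/29 → 0 ('')
  [14] 29/8 → 1 ('e')
  [15] 8/1 → 1 ('e')
  [16] 1/24 → 0 ('')
  [17] 24/5 → 1 ('f')
  [18] 5/7 → 1 ('f')
  [19] 7/0 → 2 ('fe')
  [20] 0/2 → 1 ('f')
  [21] 2/11 → 3 ('fhd')
  [22] 11/27 → 0 ('')
  [23] 27/15 → 1 ('g')
  [24] 15/10 → 1 ('g')
  [25] 10/14 → 1 ('g')
  [26] 14/19 → 0 ('')
  [27] 19/3 → 1 ('h')
  [28] 3/12 → 2 ('hd')
  [29] 12/18 → 1 ('h')

n(n+1)/2 = 30·31/2 = 465
Σ LCP = 0 + 1 + 1 + 0 + 1 + 1 + 0 + 1 + 0 + 1 + 2 + 1 + 1 + 0 + 1 + 1 + 0 + 1 + 1 + 2 + 1 + 3 + 0 + 1 + 1 + 1 + 0 + 1 + 2 + 1 = 27
distinct = 465 − 27 = 438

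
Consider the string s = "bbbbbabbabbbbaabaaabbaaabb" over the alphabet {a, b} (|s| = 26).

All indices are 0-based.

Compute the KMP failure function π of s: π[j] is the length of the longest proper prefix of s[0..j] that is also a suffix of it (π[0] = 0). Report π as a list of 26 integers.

π[0] = 0
j=1 s[j]='b': π[1]=1 (border 'b')
j=2 s[j]='b': π[2]=2 (border 'bb')
j=3 s[j]='b': π[3]=3 (border 'bbb')
j=4 s[j]='b': π[4]=4 (border 'bbbb')
j=5 s[j]='a': k: 4→3→2→1→0; π[5]=0 (border '')
j=6 s[j]='b': π[6]=1 (border 'b')
j=7 s[j]='b': π[7]=2 (border 'bb')
j=8 s[j]='a': k: 2→1→0; π[8]=0 (border '')
j=9 s[j]='b': π[9]=1 (border 'b')
j=10 s[j]='b': π[10]=2 (border 'bb')
j=11 s[j]='b': π[11]=3 (border 'bbb')
j=12 s[j]='b': π[12]=4 (border 'bbbb')
j=13 s[j]='a': k: 4→3→2→1→0; π[13]=0 (border '')
j=14 s[j]='a': π[14]=0 (border '')
j=15 s[j]='b': π[15]=1 (border 'b')
j=16 s[j]='a': k: 1→0; π[16]=0 (border '')
j=17 s[j]='a': π[17]=0 (border '')
j=18 s[j]='a': π[18]=0 (border '')
j=19 s[j]='b': π[19]=1 (border 'b')
j=20 s[j]='b': π[20]=2 (border 'bb')
j=21 s[j]='a': k: 2→1→0; π[21]=0 (border '')
j=22 s[j]='a': π[22]=0 (border '')
j=23 s[j]='a': π[23]=0 (border '')
j=24 s[j]='b': π[24]=1 (border 'b')
j=25 s[j]='b': π[25]=2 (border 'bb')

[0, 1, 2, 3, 4, 0, 1, 2, 0, 1, 2, 3, 4, 0, 0, 1, 0, 0, 0, 1, 2, 0, 0, 0, 1, 2]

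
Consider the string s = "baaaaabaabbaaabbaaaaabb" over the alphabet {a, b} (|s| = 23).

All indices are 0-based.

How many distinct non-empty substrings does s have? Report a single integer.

198

rank | idx | suffix
   0 |   1 | aaaaabaabbaaabbaaaaabb
   1 |  16 | aaaaabb
   2 |   2 | aaaabaabbaaabbaaaaabb
   3 |  17 | aaaabb
   4 |   3 | aaabaabbaaabbaaaaabb
   5 |  18 | aaabb
   6 |  11 | aaabbaaaaabb
   7 |   4 | aabaabbaaabbaaaaabb
   8 |  19 | aabb
   9 |  12 | aabbaaaaabb
  10 |   7 | aabbaaabbaaaaabb
  11 |   5 | abaabbaaabbaaaaabb
  12 |  20 | abb
  13 |  13 | abbaaaaabb
  14 |   8 | abbaaabbaaaaabb
  15 |  22 | b
  16 |   0 | baaaaabaabbaaabbaaaaabb
  17 |  15 | baaaaabb
  18 |  10 | baaabbaaaaabb
  19 |   6 | baabbaaabbaaaaabb
  20 |  21 | bb
  21 |  14 | bbaaaaabb
  22 |   9 | bbaaabbaaaaabb

SA = [1, 16, 2, 17, 3, 18, 11, 4, 19, 12, 7, 5, 20, 13, 8, 22, 0, 15, 10, 6, 21, 14, 9]
rank  pair      lcp
   1  s[1:],s[16:]  6  'aaaaab'
   2  s[16:],s[2:]  4  'aaaa'
   3  s[2:],s[17:]  5  'aaaab'
   4  s[17:],s[3:]  3  'aaa'
   5  s[3:],s[18:]  4  'aaab'
   6  s[18:],s[11:]  5  'aaabb'
   7  s[11:],s[4:]  2  'aa'
   8  s[4:],s[19:]  3  'aab'
   9  s[19:],s[12:]  4  'aabb'
  10  s[12:],s[7:]  7  'aabbaaa'
  11  s[7:],s[5:]  1  'a'
  12  s[5:],s[20:]  2  'ab'
  13  s[20:],s[13:]  3  'abb'
  14  s[13:],s[8:]  6  'abbaaa'
  15  s[8:],s[22:]  0  ''
  16  s[22:],s[0:]  1  'b'
  17  s[0:],s[15:]  7  'baaaaab'
  18  s[15:],s[10:]  4  'baaa'
  19  s[10:],s[6:]  3  'baa'
  20  s[6:],s[21:]  1  'b'
  21  s[21:],s[14:]  2  'bb'
  22  s[14:],s[9:]  5  'bbaaa'

n(n+1)/2 = 23·24/2 = 276
Σ LCP = 0 + 6 + 4 + 5 + 3 + 4 + 5 + 2 + 3 + 4 + 7 + 1 + 2 + 3 + 6 + 0 + 1 + 7 + 4 + 3 + 1 + 2 + 5 = 78
distinct = 276 − 78 = 198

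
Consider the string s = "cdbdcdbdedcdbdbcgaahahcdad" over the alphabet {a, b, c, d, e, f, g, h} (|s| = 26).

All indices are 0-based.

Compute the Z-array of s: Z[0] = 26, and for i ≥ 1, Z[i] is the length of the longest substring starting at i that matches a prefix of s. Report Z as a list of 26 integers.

Z[0]=26
i=1: i≥r, start 0; Z[1]=0
i=2: i≥r, start 0; Z[2]=0
i=3: i≥r, start 0; Z[3]=0
i=4: i≥r, start 0; Z[4]=4 scan→box=[4,8)
i=5: min(r-i=3, Z[1]=0)=0; Z[5]=0
i=6: min(r-i=2, Z[2]=0)=0; Z[6]=0
i=7: min(r-i=1, Z[3]=0)=0; Z[7]=0
i=8: i≥r, start 0; Z[8]=0
i=9: i≥r, start 0; Z[9]=0
i=10: i≥r, start 0; Z[10]=4 scan→box=[10,14)
i=11: min(r-i=3, Z[1]=0)=0; Z[11]=0
i=12: min(r-i=2, Z[2]=0)=0; Z[12]=0
i=13: min(r-i=1, Z[3]=0)=0; Z[13]=0
i=14: i≥r, start 0; Z[14]=0
i=15: i≥r, start 0; Z[15]=1 scan→box=[15,16)
i=16: i≥r, start 0; Z[16]=0
i=17: i≥r, start 0; Z[17]=0
i=18: i≥r, start 0; Z[18]=0
i=19: i≥r, start 0; Z[19]=0
i=20: i≥r, start 0; Z[20]=0
i=21: i≥r, start 0; Z[21]=0
i=22: i≥r, start 0; Z[22]=2 scan→box=[22,24)
i=23: min(r-i=1, Z[1]=0)=0; Z[23]=0
i=24: i≥r, start 0; Z[24]=0
i=25: i≥r, start 0; Z[25]=0

[26, 0, 0, 0, 4, 0, 0, 0, 0, 0, 4, 0, 0, 0, 0, 1, 0, 0, 0, 0, 0, 0, 2, 0, 0, 0]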